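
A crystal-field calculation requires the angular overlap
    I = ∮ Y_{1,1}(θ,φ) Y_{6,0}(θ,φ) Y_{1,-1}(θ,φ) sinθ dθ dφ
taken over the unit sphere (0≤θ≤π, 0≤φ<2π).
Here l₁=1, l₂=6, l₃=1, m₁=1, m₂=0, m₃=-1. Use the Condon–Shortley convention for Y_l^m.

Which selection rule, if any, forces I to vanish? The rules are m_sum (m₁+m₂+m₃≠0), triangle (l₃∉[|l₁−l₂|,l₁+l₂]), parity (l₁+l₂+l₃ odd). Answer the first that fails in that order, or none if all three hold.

triangle

Σmᵢ = 0  ✓
l₃∈[|l₁−l₂|,l₁+l₂]=[5,7], have l₃=1  ✗
Σlᵢ = 8 ⇒ even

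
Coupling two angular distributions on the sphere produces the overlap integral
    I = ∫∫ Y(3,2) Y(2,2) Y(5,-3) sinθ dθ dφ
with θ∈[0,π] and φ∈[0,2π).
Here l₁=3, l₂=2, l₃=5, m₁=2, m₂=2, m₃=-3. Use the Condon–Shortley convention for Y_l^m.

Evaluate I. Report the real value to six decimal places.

0.000000

2 + 2 − 3 = 1 ≠ 0: azimuthal integral kills it; I = 0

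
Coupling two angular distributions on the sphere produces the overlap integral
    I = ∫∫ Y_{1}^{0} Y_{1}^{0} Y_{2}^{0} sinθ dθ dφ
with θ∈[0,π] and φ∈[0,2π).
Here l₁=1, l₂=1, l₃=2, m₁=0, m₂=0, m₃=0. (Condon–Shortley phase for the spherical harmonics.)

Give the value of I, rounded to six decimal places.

Rules hold: Σm=0, L=4 even, 0≤2≤2.
N = 3·3·5 = 45
Δ = 0!·2!·2!/5! = 1/30
Racah Σ t=0..0: t=0:+1/1 = 1/1
⇒ 3j(1 1 2; 0 0 0)² = 2/15, sgn +1
(m-triple is (0,0,0) — same symbol as above.)
4πI² = N·(3j₀)²·(3jₘ)² = 4/5
I = +1·√(0.8/4π) = 0.25231325

0.252313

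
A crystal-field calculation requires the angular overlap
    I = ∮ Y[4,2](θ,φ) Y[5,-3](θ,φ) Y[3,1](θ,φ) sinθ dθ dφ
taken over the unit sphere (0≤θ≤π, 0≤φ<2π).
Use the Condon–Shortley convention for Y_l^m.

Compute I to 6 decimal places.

-0.144236

m-sum 0 ✓  L=12 even ✓  1≤3≤9 ✓
Π(2lᵢ+1) = 9×11×7 = 693
triangle coeff Δ(4,5,3) = 1/180180
Σ_t [2,4]: t=2:+1/576 t=3:−1/144 t=4:+1/576 = -1/288
(3j)²=20/1001 [(4 5 3; 0 0 0)], sign=+1
Σ_t [0,2]: t=0:+1/5760 t=1:−1/720 t=2:+1/2304 = -1/1280
(3j)²=27/1430 [(4 5 3; 2 -3 1)], sign=-1
⇒ 4πI² = 486/1859
I = (-1)√(486/1859/(4π)) = -0.14423595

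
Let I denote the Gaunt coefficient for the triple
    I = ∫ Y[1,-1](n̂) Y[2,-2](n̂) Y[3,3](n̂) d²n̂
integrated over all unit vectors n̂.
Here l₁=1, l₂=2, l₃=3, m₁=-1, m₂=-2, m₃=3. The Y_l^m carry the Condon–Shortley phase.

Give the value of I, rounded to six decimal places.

-0.319865

Rules hold: Σm=0, L=6 even, 1≤3≤3.
N = 3·5·7 = 105
Δ = 0!·2!·4!/7! = 1/105
Racah Σ t=0..0: t=0:+1/4 = 1/4
⇒ 3j(1 2 3; 0 0 0)² = 3/35, sgn -1
Racah Σ t=0..0: t=0:+1/48 = 1/48
⇒ 3j(1 2 3; -1 -2 3)² = 1/7, sgn +1
4πI² = N·(3j₀)²·(3jₘ)² = 9/7
I = -1·√(1.28571/4π) = -0.31986543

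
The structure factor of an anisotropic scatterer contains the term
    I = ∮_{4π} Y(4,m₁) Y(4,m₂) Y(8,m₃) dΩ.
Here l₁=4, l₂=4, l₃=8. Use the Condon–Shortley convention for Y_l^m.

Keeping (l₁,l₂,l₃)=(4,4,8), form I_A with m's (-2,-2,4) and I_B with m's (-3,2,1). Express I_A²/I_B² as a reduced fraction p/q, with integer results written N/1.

22/1

Same 4,4,8: normalisation and zero-m 3j drop out of the ratio.
A: Δ: 0! 8! 8! / 17! → 1/218790; sum: t=0:+1/2073600 = 1/2073600; 3j²(4 4 8; -2 -2 4) = Δ·Π!·Σ² = 28/1105  (sign +1)
B: Δ: 0! 8! 8! / 17! → 1/218790; sum: t=0:+1/7257600 = 1/7257600; 3j²(4 4 8; -3 2 1) = Δ·Π!·Σ² = 14/12155  (sign -1)
I_A²/I_B² = (28/1105)/(14/12155) = 22/1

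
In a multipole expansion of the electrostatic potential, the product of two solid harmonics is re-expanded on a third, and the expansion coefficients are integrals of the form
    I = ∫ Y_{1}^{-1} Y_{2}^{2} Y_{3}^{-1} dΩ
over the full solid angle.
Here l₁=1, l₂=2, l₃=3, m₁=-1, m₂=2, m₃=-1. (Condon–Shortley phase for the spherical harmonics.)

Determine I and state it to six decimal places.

m-sum 0 ✓  L=6 even ✓  1≤3≤3 ✓
Π(2lᵢ+1) = 3×5×7 = 105
triangle coeff Δ(1,2,3) = 1/105
Σ_t [0,0]: t=0:+1/4 = 1/4
(3j)²=3/35 [(1 2 3; 0 0 0)], sign=-1
Σ_t [0,0]: t=0:+1/48 = 1/48
(3j)²=1/105 [(1 2 3; -1 2 -1)], sign=+1
⇒ 4πI² = 3/35
I = (-1)√(3/35/(4π)) = -0.08258890

-0.082589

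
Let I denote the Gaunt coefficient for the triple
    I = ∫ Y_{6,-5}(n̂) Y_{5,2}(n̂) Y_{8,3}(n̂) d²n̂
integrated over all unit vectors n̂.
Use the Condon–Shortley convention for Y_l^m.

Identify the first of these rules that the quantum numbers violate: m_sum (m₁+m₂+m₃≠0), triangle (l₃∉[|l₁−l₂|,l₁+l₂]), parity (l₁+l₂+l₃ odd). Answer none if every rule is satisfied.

azimuthal sum: -5 + 2 + 3 = 0  ✓
1 ≤ 8 ≤ 11 (triangle on l)  ✓
L = 6 + 5 + 8 = 19 (odd)  ✗

parity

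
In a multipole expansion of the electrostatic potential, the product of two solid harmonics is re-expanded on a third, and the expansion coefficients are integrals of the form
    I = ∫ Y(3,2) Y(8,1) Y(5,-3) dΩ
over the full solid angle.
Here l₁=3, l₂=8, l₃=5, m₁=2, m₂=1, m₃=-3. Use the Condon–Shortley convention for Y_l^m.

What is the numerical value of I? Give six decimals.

Rules hold: Σm=0, L=16 even, 5≤5≤11.
N = 7·17·11 = 1309
Δ = 6!·0!·10!/17! = 1/136136
Racah Σ t=3..3: t=3:−1/518400 = -1/518400
⇒ 3j(3 8 5; 0 0 0)² = 56/2431, sgn +1
Racah Σ t=1..1: t=1:−1/9676800 = -1/9676800
⇒ 3j(3 8 5; 2 1 -3)² = 27/19448, sgn -1
4πI² = N·(3j₀)²·(3jₘ)² = 1323/31603
I = -1·√(0.0418631/4π) = -0.05771794

-0.057718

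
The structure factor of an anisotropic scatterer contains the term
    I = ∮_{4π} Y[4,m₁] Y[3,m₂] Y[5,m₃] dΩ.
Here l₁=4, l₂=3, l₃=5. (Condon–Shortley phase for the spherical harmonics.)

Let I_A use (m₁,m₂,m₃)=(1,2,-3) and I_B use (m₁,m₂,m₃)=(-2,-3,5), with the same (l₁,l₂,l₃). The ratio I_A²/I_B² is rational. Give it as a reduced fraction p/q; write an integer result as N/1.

Same 4,3,5: normalisation and zero-m 3j drop out of the ratio.
A: Δ: 2! 6! 4! / 13! → 1/180180; sum: t=1:−1/1152 t=2:+1/1440 = -1/5760; 3j²(4 3 5; 1 2 -3) = Δ·Π!·Σ² = 1/858  (sign -1)
B: Δ: 2! 6! 4! / 13! → 1/180180; sum: t=0:+1/34560 = 1/34560; 3j²(4 3 5; -2 -3 5) = Δ·Π!·Σ² = 5/286  (sign +1)
I_A²/I_B² = (1/858)/(5/286) = 1/15

1/15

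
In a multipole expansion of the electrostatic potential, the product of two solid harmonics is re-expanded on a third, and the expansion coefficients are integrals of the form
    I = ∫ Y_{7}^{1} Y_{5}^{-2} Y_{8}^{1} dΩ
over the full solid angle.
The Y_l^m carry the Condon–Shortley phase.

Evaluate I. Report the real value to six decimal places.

0.113387

Checks pass: Σm=0; 20 even; l₃=8∈[2,12].
(2·7+1)(2·5+1)(2·8+1) = 2805
Δ: 4! 10! 6! / 21! → 1/814773960
sum: t=0:+1/87091200 t=1:−1/4976640 t=2:+1/2073600 t=3:−1/4976640 t=4:+1/87091200 = 1/9676800
3j²(7 5 8; 0 0 0) = Δ·Π!·Σ² = 360/46189  (sign +1)
sum: t=0:+1/14929920 t=1:−1/4147200 t=2:+1/8294400 t=3:−1/130636800 = -1/16329600
3j²(7 5 8; 1 -2 1) = Δ·Π!·Σ² = 1024/138567  (sign +1)
combine: 4πI² = 2805·360/46189·1024/138567 = 1843200/11408683
take √, sign +1: I = 0.11338707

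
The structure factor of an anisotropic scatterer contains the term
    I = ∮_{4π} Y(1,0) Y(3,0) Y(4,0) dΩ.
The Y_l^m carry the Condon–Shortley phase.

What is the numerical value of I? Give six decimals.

Rules hold: Σm=0, L=8 even, 2≤4≤4.
N = 3·7·9 = 189
Δ = 0!·2!·6!/9! = 1/252
Racah Σ t=0..0: t=0:+1/36 = 1/36
⇒ 3j(1 3 4; 0 0 0)² = 4/63, sgn +1
(m-triple is (0,0,0) — same symbol as above.)
4πI² = N·(3j₀)²·(3jₘ)² = 16/21
I = +1·√(0.761905/4π) = 0.24623252

0.246233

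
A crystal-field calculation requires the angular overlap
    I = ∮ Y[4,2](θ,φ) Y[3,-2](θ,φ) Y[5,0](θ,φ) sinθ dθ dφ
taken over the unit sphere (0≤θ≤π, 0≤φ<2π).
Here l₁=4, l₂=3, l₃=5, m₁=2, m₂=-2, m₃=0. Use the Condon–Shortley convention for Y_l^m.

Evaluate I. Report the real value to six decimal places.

-0.171327

Rules hold: Σm=0, L=12 even, 1≤5≤7.
N = 9·7·11 = 693
Δ = 2!·6!·4!/13! = 1/180180
Racah Σ t=0..2: t=0:+1/576 t=1:−1/144 t=2:+1/576 = -1/288
⇒ 3j(4 3 5; 0 0 0)² = 20/1001, sgn +1
Racah Σ t=0..1: t=0:+1/576 t=1:−1/2880 = 1/720
⇒ 3j(4 3 5; 2 -2 0)² = 80/3003, sgn -1
4πI² = N·(3j₀)²·(3jₘ)² = 4800/13013
I = -1·√(0.368862/4π) = -0.17132746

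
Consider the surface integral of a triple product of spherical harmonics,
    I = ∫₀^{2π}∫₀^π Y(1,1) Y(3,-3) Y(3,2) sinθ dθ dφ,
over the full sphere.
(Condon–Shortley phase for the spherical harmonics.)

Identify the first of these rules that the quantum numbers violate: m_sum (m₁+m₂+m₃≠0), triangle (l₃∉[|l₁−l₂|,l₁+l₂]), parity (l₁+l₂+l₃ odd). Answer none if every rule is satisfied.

Σmᵢ = 0  ✓
l₃∈[|l₁−l₂|,l₁+l₂]=[2,4], have l₃=3  ✓
Σlᵢ = 7 ⇒ odd  ✗

parity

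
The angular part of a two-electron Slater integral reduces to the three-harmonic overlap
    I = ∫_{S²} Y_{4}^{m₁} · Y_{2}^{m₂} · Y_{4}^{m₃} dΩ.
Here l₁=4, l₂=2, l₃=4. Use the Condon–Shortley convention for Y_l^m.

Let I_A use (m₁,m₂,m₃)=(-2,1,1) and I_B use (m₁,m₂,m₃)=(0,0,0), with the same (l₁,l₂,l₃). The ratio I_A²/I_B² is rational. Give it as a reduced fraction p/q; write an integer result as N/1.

Shared (l₁,l₂,l₃)=(4,2,4): N and (l;000)² cancel in I_A²/I_B².
A: Δ = 2!·6!·2!/11! = 1/13860; Racah Σ t=1..2: t=1:−1/240 t=2:+1/96 = 1/160; ⇒ 3j(4 2 4; -2 1 1)² = 27/1540, sgn -1
B: Δ = 2!·6!·2!/11! = 1/13860; Racah Σ t=0..2: t=0:+1/192 t=1:−1/36 t=2:+1/192 = -5/288; ⇒ 3j(4 2 4; 0 0 0)² = 20/693, sgn -1
I_A²/I_B² = (27/1540)/(20/693) = 243/400

243/400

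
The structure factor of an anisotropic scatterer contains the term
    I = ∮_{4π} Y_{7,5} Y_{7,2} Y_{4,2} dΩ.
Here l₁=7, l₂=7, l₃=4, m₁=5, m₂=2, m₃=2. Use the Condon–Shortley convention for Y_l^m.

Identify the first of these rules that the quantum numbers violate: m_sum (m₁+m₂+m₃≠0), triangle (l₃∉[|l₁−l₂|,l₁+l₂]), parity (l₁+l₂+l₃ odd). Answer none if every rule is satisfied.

m_sum

azimuthal sum: 5 + 2 + 2 = 9  ✗
0 ≤ 4 ≤ 14 (triangle on l)
L = 7 + 7 + 4 = 18 (even)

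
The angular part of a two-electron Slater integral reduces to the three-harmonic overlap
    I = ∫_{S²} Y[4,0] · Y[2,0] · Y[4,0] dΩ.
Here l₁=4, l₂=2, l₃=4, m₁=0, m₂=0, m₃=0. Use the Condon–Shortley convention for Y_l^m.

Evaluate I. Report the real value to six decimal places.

m-sum 0 ✓  L=10 even ✓  2≤4≤6 ✓
Π(2lᵢ+1) = 9×5×9 = 405
triangle coeff Δ(4,2,4) = 1/13860
Σ_t [0,2]: t=0:+1/192 t=1:−1/36 t=2:+1/192 = -5/288
(3j)²=20/693 [(4 2 4; 0 0 0)], sign=-1
(m-triple is (0,0,0) — same symbol as above.)
⇒ 4πI² = 2000/5929
I = (+1)√(2000/5929/(4π)) = 0.16383977

0.163840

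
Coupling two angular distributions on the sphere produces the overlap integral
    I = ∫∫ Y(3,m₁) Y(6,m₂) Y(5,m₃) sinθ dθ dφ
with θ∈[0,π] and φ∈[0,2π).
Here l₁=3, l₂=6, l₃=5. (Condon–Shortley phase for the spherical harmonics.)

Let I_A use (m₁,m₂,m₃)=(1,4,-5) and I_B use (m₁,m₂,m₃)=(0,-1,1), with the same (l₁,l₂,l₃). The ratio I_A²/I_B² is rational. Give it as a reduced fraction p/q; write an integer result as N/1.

54/35

Shared (l₁,l₂,l₃)=(3,6,5): N and (l;000)² cancel in I_A²/I_B².
A: Δ = 4!·2!·8!/15! = 1/675675; Racah Σ t=2..2: t=2:+1/322560 = 1/322560; ⇒ 3j(3 6 5; 1 4 -5)² = 18/1001, sgn +1
B: Δ = 4!·2!·8!/15! = 1/675675; Racah Σ t=1..3: t=1:−1/6912 t=2:+1/2880 t=3:−1/17280 = 1/6912; ⇒ 3j(3 6 5; 0 -1 1)² = 5/429, sgn +1
I_A²/I_B² = (18/1001)/(5/429) = 54/35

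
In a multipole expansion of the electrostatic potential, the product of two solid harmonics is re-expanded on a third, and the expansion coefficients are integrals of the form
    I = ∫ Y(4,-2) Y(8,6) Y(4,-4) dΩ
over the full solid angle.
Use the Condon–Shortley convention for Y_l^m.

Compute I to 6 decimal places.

Rules hold: Σm=0, L=16 even, 4≤4≤12.
N = 9·17·9 = 1377
Δ = 8!·0!·8!/17! = 1/218790
Racah Σ t=4..4: t=4:+1/331776 = 1/331776
⇒ 3j(4 8 4; 0 0 0)² = 490/21879, sgn +1
Racah Σ t=6..6: t=6:+1/58060800 = 1/58060800
⇒ 3j(4 8 4; -2 6 -4)² = 7/510, sgn +1
4πI² = N·(3j₀)²·(3jₘ)² = 1029/2431
I = +1·√(0.423283/4π) = 0.18353136

0.183531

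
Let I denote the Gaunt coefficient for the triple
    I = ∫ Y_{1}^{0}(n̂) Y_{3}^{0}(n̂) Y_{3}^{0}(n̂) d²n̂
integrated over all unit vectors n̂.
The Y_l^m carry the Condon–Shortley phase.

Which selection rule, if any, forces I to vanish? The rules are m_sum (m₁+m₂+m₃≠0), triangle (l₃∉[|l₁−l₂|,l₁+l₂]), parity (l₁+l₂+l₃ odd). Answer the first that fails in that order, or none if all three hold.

parity

Σmᵢ = 0  ✓
l₃∈[|l₁−l₂|,l₁+l₂]=[2,4], have l₃=3  ✓
Σlᵢ = 7 ⇒ odd  ✗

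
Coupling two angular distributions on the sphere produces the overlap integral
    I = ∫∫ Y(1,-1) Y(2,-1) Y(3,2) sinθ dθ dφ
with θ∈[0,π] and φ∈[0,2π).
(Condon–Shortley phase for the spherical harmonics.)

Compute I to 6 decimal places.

Rules hold: Σm=0, L=6 even, 1≤3≤3.
N = 3·5·7 = 105
Δ = 0!·2!·4!/7! = 1/105
Racah Σ t=0..0: t=0:+1/4 = 1/4
⇒ 3j(1 2 3; 0 0 0)² = 3/35, sgn -1
Racah Σ t=0..0: t=0:+1/12 = 1/12
⇒ 3j(1 2 3; -1 -1 2)² = 2/21, sgn -1
4πI² = N·(3j₀)²·(3jₘ)² = 6/7
I = +1·√(0.857143/4π) = 0.26116903

0.261169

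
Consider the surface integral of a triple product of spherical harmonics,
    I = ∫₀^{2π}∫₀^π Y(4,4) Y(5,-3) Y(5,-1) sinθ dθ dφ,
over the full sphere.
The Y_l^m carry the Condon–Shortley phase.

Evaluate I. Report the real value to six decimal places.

m-sum 0 ✓  L=14 even ✓  1≤5≤9 ✓
Π(2lᵢ+1) = 9×11×11 = 1089
triangle coeff Δ(4,5,5) = 1/3153150
Σ_t [0,4]: t=0:+1/69120 t=1:−1/1728 t=2:+1/576 t=3:−1/1728 t=4:+1/69120 = 7/11520
(3j)²=2/143 [(4 5 5; 0 0 0)], sign=-1
Σ_t [0,0]: t=0:+1/27648 = 1/27648
(3j)²=10/429 [(4 5 5; 4 -3 -1)], sign=+1
⇒ 4πI² = 60/169
I = (-1)√(60/169/(4π)) = -0.16808437

-0.168084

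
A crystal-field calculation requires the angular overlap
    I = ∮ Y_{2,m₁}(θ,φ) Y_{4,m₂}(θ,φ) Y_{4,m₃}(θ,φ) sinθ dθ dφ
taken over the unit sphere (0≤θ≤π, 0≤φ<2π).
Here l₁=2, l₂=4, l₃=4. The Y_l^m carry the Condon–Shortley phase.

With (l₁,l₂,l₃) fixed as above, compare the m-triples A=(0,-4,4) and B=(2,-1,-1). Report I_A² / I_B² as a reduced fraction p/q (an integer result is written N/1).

l's match ⇒ only the (l;m) 3-j factors differ between A and B.
A: triangle coeff Δ(2,4,4) = 1/13860; Σ_t [0,0]: t=0:+1/2880 = 1/2880; (3j)²=28/495 [(2 4 4; 0 -4 4)], sign=+1
B: triangle coeff Δ(2,4,4) = 1/13860; Σ_t [0,0]: t=0:+1/144 = 1/144; (3j)²=10/231 [(2 4 4; 2 -1 -1)], sign=-1
I_A²/I_B² = (28/495)/(10/231) = 98/75

98/75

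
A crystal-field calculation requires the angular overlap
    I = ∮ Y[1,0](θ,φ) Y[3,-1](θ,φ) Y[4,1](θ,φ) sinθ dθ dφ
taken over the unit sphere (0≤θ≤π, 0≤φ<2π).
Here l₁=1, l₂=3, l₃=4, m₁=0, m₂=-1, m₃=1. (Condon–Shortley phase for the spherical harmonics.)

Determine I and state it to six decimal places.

Rules hold: Σm=0, L=8 even, 2≤4≤4.
N = 3·7·9 = 189
Δ = 0!·2!·6!/9! = 1/252
Racah Σ t=0..0: t=0:+1/36 = 1/36
⇒ 3j(1 3 4; 0 0 0)² = 4/63, sgn +1
Racah Σ t=0..0: t=0:+1/48 = 1/48
⇒ 3j(1 3 4; 0 -1 1)² = 5/84, sgn -1
4πI² = N·(3j₀)²·(3jₘ)² = 5/7
I = -1·√(0.714286/4π) = -0.23841361

-0.238414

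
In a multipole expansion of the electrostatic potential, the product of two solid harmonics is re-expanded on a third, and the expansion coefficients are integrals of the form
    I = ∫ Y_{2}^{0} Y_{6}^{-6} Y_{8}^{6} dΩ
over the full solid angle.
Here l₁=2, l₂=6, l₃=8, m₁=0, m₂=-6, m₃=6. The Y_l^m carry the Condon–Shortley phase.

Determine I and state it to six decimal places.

m-sum 0 ✓  L=16 even ✓  4≤8≤8 ✓
Π(2lᵢ+1) = 5×13×17 = 1105
triangle coeff Δ(2,6,8) = 1/30940
Σ_t [0,0]: t=0:+1/2073600 = 1/2073600
(3j)²=28/1105 [(2 6 8; 0 0 0)], sign=+1
Σ_t [0,0]: t=0:+1/1916006400 = 1/1916006400
(3j)²=1/340 [(2 6 8; 0 -6 6)], sign=+1
⇒ 4πI² = 7/85
I = (+1)√(7/85/(4π)) = 0.08095331

0.080953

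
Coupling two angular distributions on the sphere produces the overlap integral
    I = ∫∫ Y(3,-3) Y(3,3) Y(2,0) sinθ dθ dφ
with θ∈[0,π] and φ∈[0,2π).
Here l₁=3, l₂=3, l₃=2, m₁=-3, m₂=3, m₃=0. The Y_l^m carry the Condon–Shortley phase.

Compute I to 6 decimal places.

0.210261

Rules hold: Σm=0, L=8 even, 0≤2≤6.
N = 7·7·5 = 245
Δ = 4!·2!·2!/9! = 1/3780
Racah Σ t=1..3: t=1:−1/24 t=2:+1/4 t=3:−1/24 = 1/6
⇒ 3j(3 3 2; 0 0 0)² = 4/105, sgn +1
Racah Σ t=4..4: t=4:+1/96 = 1/96
⇒ 3j(3 3 2; -3 3 0)² = 5/84, sgn +1
4πI² = N·(3j₀)²·(3jₘ)² = 5/9
I = +1·√(0.555556/4π) = 0.21026104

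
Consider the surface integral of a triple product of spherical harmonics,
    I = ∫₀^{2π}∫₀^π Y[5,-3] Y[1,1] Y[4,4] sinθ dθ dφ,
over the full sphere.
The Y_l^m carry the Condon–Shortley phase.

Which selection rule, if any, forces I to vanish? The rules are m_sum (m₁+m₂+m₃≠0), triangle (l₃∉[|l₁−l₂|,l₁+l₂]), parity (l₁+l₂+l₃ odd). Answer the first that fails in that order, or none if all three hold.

Σmᵢ = 2  ✗
l₃∈[|l₁−l₂|,l₁+l₂]=[4,6], have l₃=4
Σlᵢ = 10 ⇒ even

m_sum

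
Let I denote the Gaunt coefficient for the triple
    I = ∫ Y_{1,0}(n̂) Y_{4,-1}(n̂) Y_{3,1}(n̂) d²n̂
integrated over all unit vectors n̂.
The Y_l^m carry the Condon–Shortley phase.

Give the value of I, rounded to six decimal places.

m-sum 0 ✓  L=8 even ✓  3≤3≤5 ✓
Π(2lᵢ+1) = 3×9×7 = 189
triangle coeff Δ(1,4,3) = 1/252
Σ_t [1,1]: t=1:−1/36 = -1/36
(3j)²=4/63 [(1 4 3; 0 0 0)], sign=+1
Σ_t [1,1]: t=1:−1/48 = -1/48
(3j)²=5/84 [(1 4 3; 0 -1 1)], sign=-1
⇒ 4πI² = 5/7
I = (-1)√(5/7/(4π)) = -0.23841361

-0.238414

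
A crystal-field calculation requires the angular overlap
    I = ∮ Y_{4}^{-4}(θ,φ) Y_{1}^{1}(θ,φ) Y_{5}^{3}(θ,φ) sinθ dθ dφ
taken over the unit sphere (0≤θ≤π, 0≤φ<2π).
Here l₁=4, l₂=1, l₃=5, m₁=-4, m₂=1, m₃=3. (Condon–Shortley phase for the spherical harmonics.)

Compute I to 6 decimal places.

Checks pass: Σm=0; 10 even; l₃=5∈[3,5].
(2·4+1)(2·1+1)(2·5+1) = 297
Δ: 0! 8! 2! / 11! → 1/495
sum: t=0:+1/576 = 1/576
3j²(4 1 5; 0 0 0) = Δ·Π!·Σ² = 5/99  (sign -1)
sum: t=0:+1/80640 = 1/80640
3j²(4 1 5; -4 1 3) = Δ·Π!·Σ² = 1/495  (sign +1)
combine: 4πI² = 297·5/99·1/495 = 1/33
take √, sign -1: I = -0.04910640

-0.049106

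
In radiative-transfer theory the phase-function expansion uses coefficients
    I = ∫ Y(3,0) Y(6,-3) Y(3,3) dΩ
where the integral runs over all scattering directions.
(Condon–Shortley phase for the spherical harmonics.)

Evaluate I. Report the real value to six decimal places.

-0.108647

Checks pass: Σm=0; 12 even; l₃=3∈[3,9].
(2·3+1)(2·6+1)(2·3+1) = 637
Δ: 6! 0! 6! / 13! → 1/12012
sum: t=3:−1/1296 = -1/1296
3j²(3 6 3; 0 0 0) = Δ·Π!·Σ² = 100/3003  (sign +1)
sum: t=3:−1/25920 = -1/25920
3j²(3 6 3; 0 -3 3) = Δ·Π!·Σ² = 1/143  (sign -1)
combine: 4πI² = 637·100/3003·1/143 = 700/4719
take √, sign -1: I = -0.10864734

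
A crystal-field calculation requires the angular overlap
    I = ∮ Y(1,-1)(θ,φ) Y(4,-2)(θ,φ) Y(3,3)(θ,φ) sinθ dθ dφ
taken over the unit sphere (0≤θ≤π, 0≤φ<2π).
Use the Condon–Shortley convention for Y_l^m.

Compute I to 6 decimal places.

Checks pass: Σm=0; 8 even; l₃=3∈[3,5].
(2·1+1)(2·4+1)(2·3+1) = 189
Δ: 2! 0! 6! / 9! → 1/252
sum: t=1:−1/36 = -1/36
3j²(1 4 3; 0 0 0) = Δ·Π!·Σ² = 4/63  (sign +1)
sum: t=2:+1/1440 = 1/1440
3j²(1 4 3; -1 -2 3) = Δ·Π!·Σ² = 1/252  (sign +1)
combine: 4πI² = 189·4/63·1/252 = 1/21
take √, sign +1: I = 0.06155813

0.061558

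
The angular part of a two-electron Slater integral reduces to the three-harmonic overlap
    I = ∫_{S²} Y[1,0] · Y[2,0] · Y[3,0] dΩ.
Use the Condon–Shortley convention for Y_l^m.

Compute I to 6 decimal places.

Rules hold: Σm=0, L=6 even, 1≤3≤3.
N = 3·5·7 = 105
Δ = 0!·2!·4!/7! = 1/105
Racah Σ t=0..0: t=0:+1/4 = 1/4
⇒ 3j(1 2 3; 0 0 0)² = 3/35, sgn -1
(m-triple is (0,0,0) — same symbol as above.)
4πI² = N·(3j₀)²·(3jₘ)² = 27/35
I = +1·√(0.771429/4π) = 0.24776670

0.247767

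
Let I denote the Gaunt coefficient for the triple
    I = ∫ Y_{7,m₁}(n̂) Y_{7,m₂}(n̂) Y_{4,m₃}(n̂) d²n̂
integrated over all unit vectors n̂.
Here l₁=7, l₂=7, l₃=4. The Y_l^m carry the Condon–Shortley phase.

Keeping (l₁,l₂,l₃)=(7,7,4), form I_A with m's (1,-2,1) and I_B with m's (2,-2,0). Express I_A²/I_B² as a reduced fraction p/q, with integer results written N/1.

369630/63001

l's match ⇒ only the (l;m) 3-j factors differ between A and B.
A: triangle coeff Δ(7,7,4) = 1/58198140; Σ_t [2,5]: t=2:+1/11612160 t=3:−1/725760 t=4:+1/414720 t=5:−1/2073600 = 37/58060800; (3j)²=4107/646646 [(7 7 4; 1 -2 1)], sign=-1
B: triangle coeff Δ(7,7,4) = 1/58198140; Σ_t [1,5]: t=1:−1/209018880 t=2:+1/2903040 t=3:−1/483840 t=4:+1/622080 t=5:−1/8294400 = -251/1045094400; (3j)²=63001/58198140 [(7 7 4; 2 -2 0)], sign=-1
I_A²/I_B² = (4107/646646)/(63001/58198140) = 369630/63001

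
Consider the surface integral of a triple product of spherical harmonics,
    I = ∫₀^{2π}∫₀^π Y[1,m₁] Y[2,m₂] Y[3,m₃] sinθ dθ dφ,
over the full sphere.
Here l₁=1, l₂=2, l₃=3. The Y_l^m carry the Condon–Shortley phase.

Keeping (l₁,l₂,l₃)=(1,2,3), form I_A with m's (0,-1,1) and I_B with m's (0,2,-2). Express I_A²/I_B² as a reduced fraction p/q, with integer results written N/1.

8/5

Same 1,2,3: normalisation and zero-m 3j drop out of the ratio.
A: Δ: 0! 2! 4! / 7! → 1/105; sum: t=0:+1/6 = 1/6; 3j²(1 2 3; 0 -1 1) = Δ·Π!·Σ² = 8/105  (sign +1)
B: Δ: 0! 2! 4! / 7! → 1/105; sum: t=0:+1/24 = 1/24; 3j²(1 2 3; 0 2 -2) = Δ·Π!·Σ² = 1/21  (sign -1)
I_A²/I_B² = (8/105)/(1/21) = 8/5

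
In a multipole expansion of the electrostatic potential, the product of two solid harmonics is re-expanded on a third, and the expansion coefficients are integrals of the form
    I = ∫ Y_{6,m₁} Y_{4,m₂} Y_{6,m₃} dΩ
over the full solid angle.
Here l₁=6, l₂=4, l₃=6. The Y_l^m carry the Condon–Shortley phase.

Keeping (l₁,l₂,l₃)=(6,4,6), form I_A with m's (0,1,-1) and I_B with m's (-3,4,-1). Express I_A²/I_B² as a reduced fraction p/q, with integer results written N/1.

Shared (l₁,l₂,l₃)=(6,4,6): N and (l;000)² cancel in I_A²/I_B².
A: Δ = 4!·8!·4!/17! = 1/15315300; Racah Σ t=1..4: t=1:−1/103680 t=2:+1/13824 t=3:−1/17280 t=4:+1/207360 = 1/103680; ⇒ 3j(6 4 6; 0 1 -1)² = 10/7293, sgn -1
B: Δ = 4!·8!·4!/17! = 1/15315300; Racah Σ t=4..4: t=4:+1/414720 = 1/414720; ⇒ 3j(6 4 6; -3 4 -1)² = 49/2431, sgn -1
I_A²/I_B² = (10/7293)/(49/2431) = 10/147

10/147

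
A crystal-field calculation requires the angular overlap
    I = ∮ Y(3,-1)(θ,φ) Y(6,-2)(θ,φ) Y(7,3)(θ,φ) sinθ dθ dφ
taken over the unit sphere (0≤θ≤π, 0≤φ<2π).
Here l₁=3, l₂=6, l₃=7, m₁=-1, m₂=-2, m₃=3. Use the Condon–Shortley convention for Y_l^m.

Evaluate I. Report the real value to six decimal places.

m-sum 0 ✓  L=16 even ✓  3≤7≤9 ✓
Π(2lᵢ+1) = 7×13×15 = 1365
triangle coeff Δ(3,6,7) = 1/2042040
Σ_t [0,2]: t=0:+1/207360 t=1:−1/57600 t=2:+1/207360 = -1/129600
(3j)²=168/12155 [(3 6 7; 0 0 0)], sign=+1
Σ_t [0,2]: t=0:+1/829440 t=1:−1/181440 t=2:+1/645120 = -1/362880
(3j)²=256/17017 [(3 6 7; -1 -2 3)], sign=-1
⇒ 4πI² = 129024/454597
I = (-1)√(129024/454597/(4π)) = -0.15028548

-0.150285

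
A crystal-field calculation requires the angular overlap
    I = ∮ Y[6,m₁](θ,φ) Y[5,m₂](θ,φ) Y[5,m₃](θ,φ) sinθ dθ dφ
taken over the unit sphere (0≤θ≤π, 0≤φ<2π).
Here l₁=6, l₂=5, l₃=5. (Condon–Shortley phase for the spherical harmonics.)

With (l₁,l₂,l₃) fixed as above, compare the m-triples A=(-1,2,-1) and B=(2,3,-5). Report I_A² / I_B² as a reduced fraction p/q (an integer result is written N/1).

128/175

Same 6,5,5: normalisation and zero-m 3j drop out of the ratio.
A: Δ: 6! 6! 4! / 17! → 1/28588560; sum: t=3:−1/41472 t=4:+1/10368 t=5:−1/23040 t=6:+1/518400 = 1/32400; 3j²(6 5 5; -1 2 -1) = Δ·Π!·Σ² = 128/12155  (sign +1)
B: Δ: 6! 6! 4! / 17! → 1/28588560; sum: t=4:+1/829440 = 1/829440; 3j²(6 5 5; 2 3 -5) = Δ·Π!·Σ² = 35/2431  (sign +1)
I_A²/I_B² = (128/12155)/(35/2431) = 128/175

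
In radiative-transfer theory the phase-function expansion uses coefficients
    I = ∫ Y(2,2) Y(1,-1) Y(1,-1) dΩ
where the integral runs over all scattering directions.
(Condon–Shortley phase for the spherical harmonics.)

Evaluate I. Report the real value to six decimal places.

m-sum 0 ✓  L=4 even ✓  1≤1≤3 ✓
Π(2lᵢ+1) = 5×3×3 = 45
triangle coeff Δ(2,1,1) = 1/30
Σ_t [1,1]: t=1:−1/1 = -1/1
(3j)²=2/15 [(2 1 1; 0 0 0)], sign=+1
Σ_t [0,0]: t=0:+1/4 = 1/4
(3j)²=1/5 [(2 1 1; 2 -1 -1)], sign=+1
⇒ 4πI² = 6/5
I = (+1)√(6/5/(4π)) = 0.30901936

0.309019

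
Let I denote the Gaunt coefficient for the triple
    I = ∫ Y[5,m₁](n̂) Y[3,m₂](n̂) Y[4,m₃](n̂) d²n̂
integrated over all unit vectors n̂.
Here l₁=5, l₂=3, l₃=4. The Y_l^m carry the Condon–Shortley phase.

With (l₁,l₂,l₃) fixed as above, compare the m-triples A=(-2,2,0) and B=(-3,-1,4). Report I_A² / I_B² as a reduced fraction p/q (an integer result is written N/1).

25/168

Same 5,3,4: normalisation and zero-m 3j drop out of the ratio.
A: Δ: 4! 6! 2! / 13! → 1/180180; sum: t=3:−1/576 t=4:+1/864 = -1/1728; 3j²(5 3 4; -2 2 0) = Δ·Π!·Σ² = 5/1287  (sign -1)
B: Δ: 4! 6! 2! / 13! → 1/180180; sum: t=2:+1/5760 = 1/5760; 3j²(5 3 4; -3 -1 4) = Δ·Π!·Σ² = 56/2145  (sign +1)
I_A²/I_B² = (5/1287)/(56/2145) = 25/168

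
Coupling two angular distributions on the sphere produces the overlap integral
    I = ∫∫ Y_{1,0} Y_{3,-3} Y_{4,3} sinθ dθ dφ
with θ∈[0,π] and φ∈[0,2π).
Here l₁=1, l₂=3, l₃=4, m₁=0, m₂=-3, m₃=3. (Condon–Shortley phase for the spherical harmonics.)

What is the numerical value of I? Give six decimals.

m-sum 0 ✓  L=8 even ✓  2≤4≤4 ✓
Π(2lᵢ+1) = 3×7×9 = 189
triangle coeff Δ(1,3,4) = 1/252
Σ_t [0,0]: t=0:+1/36 = 1/36
(3j)²=4/63 [(1 3 4; 0 0 0)], sign=+1
Σ_t [0,0]: t=0:+1/720 = 1/720
(3j)²=1/36 [(1 3 4; 0 -3 3)], sign=-1
⇒ 4πI² = 1/3
I = (-1)√(1/3/(4π)) = -0.16286750

-0.162868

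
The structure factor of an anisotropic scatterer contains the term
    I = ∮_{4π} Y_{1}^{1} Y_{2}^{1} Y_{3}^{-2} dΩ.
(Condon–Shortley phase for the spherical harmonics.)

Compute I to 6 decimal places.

m-sum 0 ✓  L=6 even ✓  1≤3≤3 ✓
Π(2lᵢ+1) = 3×5×7 = 105
triangle coeff Δ(1,2,3) = 1/105
Σ_t [0,0]: t=0:+1/4 = 1/4
(3j)²=3/35 [(1 2 3; 0 0 0)], sign=-1
Σ_t [0,0]: t=0:+1/12 = 1/12
(3j)²=2/21 [(1 2 3; 1 1 -2)], sign=-1
⇒ 4πI² = 6/7
I = (+1)√(6/7/(4π)) = 0.26116903

0.261169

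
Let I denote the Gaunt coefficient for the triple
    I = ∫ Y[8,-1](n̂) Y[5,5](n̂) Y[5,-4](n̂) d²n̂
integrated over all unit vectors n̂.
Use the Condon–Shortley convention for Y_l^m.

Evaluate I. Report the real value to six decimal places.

m-sum 0 ✓  L=18 even ✓  3≤5≤13 ✓
Π(2lᵢ+1) = 17×11×11 = 2057
triangle coeff Δ(8,5,5) = 1/37413090
Σ_t [3,5]: t=3:−1/1036800 t=4:+1/331776 t=5:−1/1036800 = 1/921600
(3j)²=490/46189 [(8 5 5; 0 0 0)], sign=-1
Σ_t [8,8]: t=8:+1/406425600 = 1/406425600
(3j)²=18/46189 [(8 5 5; -1 5 -4)], sign=-1
⇒ 4πI² = 8820/1037153
I = (+1)√(8820/1037153/(4π)) = 0.02601405

0.026014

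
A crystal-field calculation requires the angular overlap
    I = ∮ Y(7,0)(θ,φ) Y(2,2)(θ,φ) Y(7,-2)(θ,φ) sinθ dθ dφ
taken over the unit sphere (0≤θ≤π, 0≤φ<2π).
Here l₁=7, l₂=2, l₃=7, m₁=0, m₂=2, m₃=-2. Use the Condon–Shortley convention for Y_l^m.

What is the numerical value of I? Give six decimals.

Rules hold: Σm=0, L=16 even, 5≤7≤9.
N = 15·5·15 = 1125
Δ = 2!·12!·2!/17! = 1/185640
Racah Σ t=0..2: t=0:+1/2419200 t=1:−1/518400 t=2:+1/2419200 = -1/907200
⇒ 3j(7 2 7; 0 0 0)² = 56/3315, sgn +1
Racah Σ t=2..2: t=2:+1/2419200 = 1/2419200
⇒ 3j(7 2 7; 0 2 -2)² = 27/1105, sgn -1
4πI² = N·(3j₀)²·(3jₘ)² = 22680/48841
I = -1·√(0.464364/4π) = -0.19223140

-0.192231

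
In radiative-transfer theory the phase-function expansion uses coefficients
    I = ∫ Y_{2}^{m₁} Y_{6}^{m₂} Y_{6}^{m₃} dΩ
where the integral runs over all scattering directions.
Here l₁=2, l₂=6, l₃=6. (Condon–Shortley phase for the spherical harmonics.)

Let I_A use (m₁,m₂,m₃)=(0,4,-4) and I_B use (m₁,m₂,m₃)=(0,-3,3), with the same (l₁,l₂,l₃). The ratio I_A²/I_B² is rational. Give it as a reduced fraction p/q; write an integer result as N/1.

Shared (l₁,l₂,l₃)=(2,6,6): N and (l;000)² cancel in I_A²/I_B².
A: Δ = 2!·2!·10!/15! = 1/90090; Racah Σ t=0..2: t=0:+1/14515200 t=1:−1/362880 t=2:+1/322560 = 1/2419200; ⇒ 3j(2 6 6; 0 4 -4)² = 2/5005, sgn +1
B: Δ = 2!·2!·10!/15! = 1/90090; Racah Σ t=0..2: t=0:+1/120960 t=1:−1/80640 t=2:+1/1451520 = -1/290304; ⇒ 3j(2 6 6; 0 -3 3)² = 5/2002, sgn +1
I_A²/I_B² = (2/5005)/(5/2002) = 4/25

4/25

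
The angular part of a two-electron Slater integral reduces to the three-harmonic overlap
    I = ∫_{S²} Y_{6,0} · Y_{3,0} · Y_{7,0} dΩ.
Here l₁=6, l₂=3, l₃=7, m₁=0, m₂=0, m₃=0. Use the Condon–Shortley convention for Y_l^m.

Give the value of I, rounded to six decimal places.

0.144051

m-sum 0 ✓  L=16 even ✓  3≤7≤9 ✓
Π(2lᵢ+1) = 13×7×15 = 1365
triangle coeff Δ(6,3,7) = 1/2042040
Σ_t [0,2]: t=0:+1/207360 t=1:−1/57600 t=2:+1/207360 = -1/129600
(3j)²=168/12155 [(6 3 7; 0 0 0)], sign=+1
(m-triple is (0,0,0) — same symbol as above.)
⇒ 4πI² = 592704/2272985
I = (+1)√(592704/2272985/(4π)) = 0.14405081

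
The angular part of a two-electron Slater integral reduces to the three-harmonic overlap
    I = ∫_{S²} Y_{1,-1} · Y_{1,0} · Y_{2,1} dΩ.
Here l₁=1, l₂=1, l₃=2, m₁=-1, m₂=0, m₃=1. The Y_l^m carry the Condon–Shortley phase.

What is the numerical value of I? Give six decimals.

Rules hold: Σm=0, L=4 even, 0≤2≤2.
N = 3·3·5 = 45
Δ = 0!·2!·2!/5! = 1/30
Racah Σ t=0..0: t=0:+1/1 = 1/1
⇒ 3j(1 1 2; 0 0 0)² = 2/15, sgn +1
Racah Σ t=0..0: t=0:+1/2 = 1/2
⇒ 3j(1 1 2; -1 0 1)² = 1/10, sgn -1
4πI² = N·(3j₀)²·(3jₘ)² = 3/5
I = -1·√(0.6/4π) = -0.21850969

-0.218510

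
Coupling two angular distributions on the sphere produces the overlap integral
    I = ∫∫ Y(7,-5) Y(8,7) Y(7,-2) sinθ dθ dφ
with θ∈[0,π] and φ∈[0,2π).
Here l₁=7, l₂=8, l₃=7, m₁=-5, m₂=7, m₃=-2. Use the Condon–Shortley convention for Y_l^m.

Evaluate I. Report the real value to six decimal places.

0.131080

Rules hold: Σm=0, L=22 even, 1≤7≤15.
N = 15·17·15 = 3825
Δ = 8!·6!·8!/23! = 1/22086194130
Racah Σ t=1..7: t=1:−1/18289152000 t=2:+1/248832000 t=3:−1/24883200 t=4:+1/11943936 t=5:−1/24883200 t=6:+1/248832000 t=7:−1/18289152000 = 11/975421440
⇒ 3j(7 8 7; 0 0 0)² = 1750/289731, sgn -1
Racah Σ t=7..8: t=7:−1/24385536000 t=8:+1/9754214400 = 1/16257024000
⇒ 3j(7 8 7; -5 7 -2)² = 486/52003, sgn -1
4πI² = N·(3j₀)²·(3jₘ)² = 9112500/42204149
I = +1·√(0.215915/4π) = 0.13107995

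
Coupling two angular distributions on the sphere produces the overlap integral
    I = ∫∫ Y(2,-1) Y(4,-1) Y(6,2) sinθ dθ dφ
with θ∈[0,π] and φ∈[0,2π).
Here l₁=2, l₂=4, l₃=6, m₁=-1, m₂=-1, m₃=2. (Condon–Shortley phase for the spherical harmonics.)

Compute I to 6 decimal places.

0.238034

m-sum 0 ✓  L=12 even ✓  2≤6≤6 ✓
Π(2lᵢ+1) = 5×9×13 = 585
triangle coeff Δ(2,4,6) = 1/6435
Σ_t [0,0]: t=0:+1/2304 = 1/2304
(3j)²=5/143 [(2 4 6; 0 0 0)], sign=+1
Σ_t [0,0]: t=0:+1/4320 = 1/4320
(3j)²=224/6435 [(2 4 6; -1 -1 2)], sign=+1
⇒ 4πI² = 1120/1573
I = (+1)√(1120/1573/(4π)) = 0.23803440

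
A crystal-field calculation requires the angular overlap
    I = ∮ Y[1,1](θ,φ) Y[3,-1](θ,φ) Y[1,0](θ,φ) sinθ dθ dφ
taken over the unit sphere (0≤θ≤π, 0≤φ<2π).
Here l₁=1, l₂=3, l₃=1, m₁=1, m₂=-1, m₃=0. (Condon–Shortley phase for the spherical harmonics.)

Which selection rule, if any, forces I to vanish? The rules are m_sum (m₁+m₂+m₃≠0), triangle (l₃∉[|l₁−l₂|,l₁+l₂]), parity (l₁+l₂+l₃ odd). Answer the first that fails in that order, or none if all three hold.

azimuthal sum: 1 − 1 + 0 = 0  ✓
2 ≤ 1 ≤ 4 (triangle on l)  ✗
L = 1 + 3 + 1 = 5 (odd)

triangle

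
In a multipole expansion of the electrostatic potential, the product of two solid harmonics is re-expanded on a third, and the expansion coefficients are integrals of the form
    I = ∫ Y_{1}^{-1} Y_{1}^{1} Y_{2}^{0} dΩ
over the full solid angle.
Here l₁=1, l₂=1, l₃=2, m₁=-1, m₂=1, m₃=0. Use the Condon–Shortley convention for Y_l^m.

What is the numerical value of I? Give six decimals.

Rules hold: Σm=0, L=4 even, 0≤2≤2.
N = 3·3·5 = 45
Δ = 0!·2!·2!/5! = 1/30
Racah Σ t=0..0: t=0:+1/1 = 1/1
⇒ 3j(1 1 2; 0 0 0)² = 2/15, sgn +1
Racah Σ t=0..0: t=0:+1/4 = 1/4
⇒ 3j(1 1 2; -1 1 0)² = 1/30, sgn +1
4πI² = N·(3j₀)²·(3jₘ)² = 1/5
I = +1·√(0.2/4π) = 0.12615663

0.126157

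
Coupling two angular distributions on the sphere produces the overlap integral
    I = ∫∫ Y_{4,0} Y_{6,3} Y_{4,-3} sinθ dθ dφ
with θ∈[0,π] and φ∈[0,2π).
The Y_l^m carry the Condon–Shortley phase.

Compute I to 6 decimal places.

Rules hold: Σm=0, L=14 even, 2≤4≤10.
N = 9·13·9 = 1053
Δ = 6!·2!·6!/15! = 1/1261260
Racah Σ t=2..4: t=2:+1/4608 t=3:−1/1296 t=4:+1/4608 = -7/20736
⇒ 3j(4 6 4; 0 0 0)² = 20/1287, sgn -1
Racah Σ t=3..4: t=3:−1/25920 t=4:+1/11520 = 1/20736
⇒ 3j(4 6 4; 0 3 -3)² = 5/429, sgn -1
4πI² = N·(3j₀)²·(3jₘ)² = 300/1573
I = +1·√(0.190718/4π) = 0.12319450

0.123195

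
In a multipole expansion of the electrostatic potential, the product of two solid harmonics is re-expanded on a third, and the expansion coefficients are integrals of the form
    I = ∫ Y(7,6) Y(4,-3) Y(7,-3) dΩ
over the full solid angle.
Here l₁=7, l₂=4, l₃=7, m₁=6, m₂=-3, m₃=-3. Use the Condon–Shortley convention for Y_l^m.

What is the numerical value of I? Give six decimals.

Rules hold: Σm=0, L=18 even, 3≤7≤11.
N = 15·9·15 = 2025
Δ = 4!·10!·4!/19! = 1/58198140
Racah Σ t=0..4: t=0:+1/17418240 t=1:−1/622080 t=2:+1/230400 t=3:−1/622080 t=4:+1/17418240 = 1/806400
⇒ 3j(7 4 7; 0 0 0)² = 2268/230945, sgn -1
Racah Σ t=0..1: t=0:+1/52254720 t=1:−1/522547200 = 1/58060800
⇒ 3j(7 4 7; 6 -3 -3)² = 9/646, sgn +1
4πI² = N·(3j₀)²·(3jₘ)² = 4133430/14919047
I = -1·√(0.277057/4π) = -0.14848406

-0.148484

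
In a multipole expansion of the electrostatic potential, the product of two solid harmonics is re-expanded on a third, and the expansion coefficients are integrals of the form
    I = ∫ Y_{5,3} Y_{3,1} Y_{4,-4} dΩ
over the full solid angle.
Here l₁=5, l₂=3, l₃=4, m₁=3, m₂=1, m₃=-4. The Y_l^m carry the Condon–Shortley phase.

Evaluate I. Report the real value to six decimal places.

0.169606

Rules hold: Σm=0, L=12 even, 2≤4≤8.
N = 11·7·9 = 693
Δ = 4!·6!·2!/13! = 1/180180
Racah Σ t=1..3: t=1:−1/576 t=2:+1/144 t=3:−1/576 = 1/288
⇒ 3j(5 3 4; 0 0 0)² = 20/1001, sgn +1
Racah Σ t=2..2: t=2:+1/5760 = 1/5760
⇒ 3j(5 3 4; 3 1 -4)² = 56/2145, sgn +1
4πI² = N·(3j₀)²·(3jₘ)² = 672/1859
I = +1·√(0.361485/4π) = 0.16960553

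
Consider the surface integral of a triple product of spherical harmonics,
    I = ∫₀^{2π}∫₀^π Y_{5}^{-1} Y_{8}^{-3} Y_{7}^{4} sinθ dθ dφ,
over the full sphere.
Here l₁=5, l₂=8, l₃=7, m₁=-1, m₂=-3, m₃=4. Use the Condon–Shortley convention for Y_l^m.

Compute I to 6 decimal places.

0.095870

Rules hold: Σm=0, L=20 even, 3≤7≤13.
N = 11·17·15 = 2805
Δ = 6!·4!·10!/21! = 1/814773960
Racah Σ t=1..5: t=1:−1/87091200 t=2:+1/4976640 t=3:−1/2073600 t=4:+1/4976640 t=5:−1/87091200 = -1/9676800
⇒ 3j(5 8 7; 0 0 0)² = 360/46189, sgn +1
Racah Σ t=2..5: t=2:+1/34836480 t=3:−1/17418240 t=4:+1/69672960 t=5:−1/2612736000 = -11/746496000
⇒ 3j(5 8 7; -1 -3 4)² = 1331/251940, sgn +1
4πI² = N·(3j₀)²·(3jₘ)² = 119790/1037153
I = +1·√(0.115499/4π) = 0.09587027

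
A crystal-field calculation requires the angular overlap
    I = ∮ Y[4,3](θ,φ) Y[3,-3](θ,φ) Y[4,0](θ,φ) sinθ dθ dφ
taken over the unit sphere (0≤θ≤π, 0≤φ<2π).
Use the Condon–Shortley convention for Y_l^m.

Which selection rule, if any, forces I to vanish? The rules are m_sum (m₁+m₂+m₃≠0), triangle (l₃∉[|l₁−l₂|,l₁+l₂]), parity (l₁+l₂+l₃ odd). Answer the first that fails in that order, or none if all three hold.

parity

azimuthal sum: 3 − 3 + 0 = 0  ✓
1 ≤ 4 ≤ 7 (triangle on l)  ✓
L = 4 + 3 + 4 = 11 (odd)  ✗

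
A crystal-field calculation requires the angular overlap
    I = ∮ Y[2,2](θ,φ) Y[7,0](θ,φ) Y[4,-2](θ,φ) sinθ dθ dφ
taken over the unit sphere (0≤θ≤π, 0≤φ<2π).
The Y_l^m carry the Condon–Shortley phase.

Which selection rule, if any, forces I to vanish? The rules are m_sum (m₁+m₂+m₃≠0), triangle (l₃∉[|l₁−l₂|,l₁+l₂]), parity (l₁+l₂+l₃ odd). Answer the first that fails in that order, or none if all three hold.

triangle

azimuthal sum: 2 + 0 − 2 = 0  ✓
5 ≤ 4 ≤ 9 (triangle on l)  ✗
L = 2 + 7 + 4 = 13 (odd)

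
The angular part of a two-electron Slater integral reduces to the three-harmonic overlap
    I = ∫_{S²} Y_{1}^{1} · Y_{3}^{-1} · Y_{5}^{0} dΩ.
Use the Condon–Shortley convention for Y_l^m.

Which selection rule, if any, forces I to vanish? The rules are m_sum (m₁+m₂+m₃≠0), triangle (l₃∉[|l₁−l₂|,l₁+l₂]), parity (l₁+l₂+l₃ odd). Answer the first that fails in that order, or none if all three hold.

azimuthal sum: 1 − 1 + 0 = 0  ✓
2 ≤ 5 ≤ 4 (triangle on l)  ✗
L = 1 + 3 + 5 = 9 (odd)

triangle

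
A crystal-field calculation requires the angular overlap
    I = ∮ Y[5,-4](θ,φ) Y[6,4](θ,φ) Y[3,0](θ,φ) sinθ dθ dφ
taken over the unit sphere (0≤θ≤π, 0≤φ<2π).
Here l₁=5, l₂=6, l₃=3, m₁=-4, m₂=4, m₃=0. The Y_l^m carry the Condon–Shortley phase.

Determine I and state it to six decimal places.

Rules hold: Σm=0, L=14 even, 1≤3≤11.
N = 11·13·7 = 1001
Δ = 8!·2!·4!/15! = 1/675675
Racah Σ t=3..5: t=3:−1/8640 t=4:+1/2304 t=5:−1/8640 = 7/34560
⇒ 3j(5 6 3; 0 0 0)² = 7/429, sgn -1
Racah Σ t=7..8: t=7:−1/60480 t=8:+1/161280 = -1/96768
⇒ 3j(5 6 3; -4 4 0)² = 15/1001, sgn +1
4πI² = N·(3j₀)²·(3jₘ)² = 35/143
I = -1·√(0.244755/4π) = -0.13956004

-0.139560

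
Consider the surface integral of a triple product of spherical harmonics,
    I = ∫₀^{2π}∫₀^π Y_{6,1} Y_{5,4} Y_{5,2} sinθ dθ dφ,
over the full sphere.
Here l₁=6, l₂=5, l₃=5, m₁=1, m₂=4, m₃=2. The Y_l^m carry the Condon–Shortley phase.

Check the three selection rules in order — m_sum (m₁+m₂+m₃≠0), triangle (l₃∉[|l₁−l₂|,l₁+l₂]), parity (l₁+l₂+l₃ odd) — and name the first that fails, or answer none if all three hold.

m₁+m₂+m₃ = 1 + 4 + 2 = 7  ✗
triangle: |6−5|=1 ≤ l₃=5 ≤ 6+5=11
parity: l₁+l₂+l₃ = 16 is even

m_sum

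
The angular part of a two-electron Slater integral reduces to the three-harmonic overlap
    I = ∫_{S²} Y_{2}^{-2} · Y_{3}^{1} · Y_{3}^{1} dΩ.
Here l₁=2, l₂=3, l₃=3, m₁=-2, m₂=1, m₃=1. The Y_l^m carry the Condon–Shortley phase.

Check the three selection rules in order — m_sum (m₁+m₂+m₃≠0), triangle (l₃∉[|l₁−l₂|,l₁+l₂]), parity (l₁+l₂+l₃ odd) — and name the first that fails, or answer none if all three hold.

none

Σmᵢ = 0  ✓
l₃∈[|l₁−l₂|,l₁+l₂]=[1,5], have l₃=3  ✓
Σlᵢ = 8 ⇒ even  ✓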